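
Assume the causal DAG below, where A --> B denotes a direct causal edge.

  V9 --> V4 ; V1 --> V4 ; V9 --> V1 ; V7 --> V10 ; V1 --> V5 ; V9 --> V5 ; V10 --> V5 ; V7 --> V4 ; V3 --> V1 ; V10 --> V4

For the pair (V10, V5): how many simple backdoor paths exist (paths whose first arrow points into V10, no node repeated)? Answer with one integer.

4

A backdoor path from V10 to V5 is any simple undirected path whose first edge points into V10 (i.e. leaves V10 via a parent).
Parents of V10: {V7}.
Enumerating:
  P1: V10 <- V7 -> V4 <- V9 -> V1 -> V5
  P2: V10 <- V7 -> V4 <- V9 -> V5
  P3: V10 <- V7 -> V4 <- V1 <- V9 -> V5
  P4: V10 <- V7 -> V4 <- V1 -> V5
That exhausts the simple backdoor paths. Count: 4.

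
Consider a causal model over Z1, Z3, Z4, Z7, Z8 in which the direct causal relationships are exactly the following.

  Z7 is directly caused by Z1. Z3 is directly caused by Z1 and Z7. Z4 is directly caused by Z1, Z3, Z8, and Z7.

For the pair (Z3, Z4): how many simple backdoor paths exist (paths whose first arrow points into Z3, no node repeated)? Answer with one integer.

4

A backdoor path from Z3 to Z4 is any simple undirected path whose first edge points into Z3 (i.e. leaves Z3 via a parent).
Parents of Z3: {Z1, Z7}.
Enumerating:
  P1: Z3 <- Z1 -> Z7 -> Z4
  P2: Z3 <- Z1 -> Z4
  P3: Z3 <- Z7 <- Z1 -> Z4
  P4: Z3 <- Z7 -> Z4
That exhausts the simple backdoor paths. Count: 4.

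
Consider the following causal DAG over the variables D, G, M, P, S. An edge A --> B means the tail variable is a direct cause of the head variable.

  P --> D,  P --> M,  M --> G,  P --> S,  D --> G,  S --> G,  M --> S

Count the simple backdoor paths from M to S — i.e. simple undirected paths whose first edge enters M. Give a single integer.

2

A backdoor path from M to S is any simple undirected path whose first edge points into M (i.e. leaves M via a parent).
Parents of M: {P}.
Enumerating:
  P1: M <- P -> D -> G <- S
  P2: M <- P -> S
That exhausts the simple backdoor paths. Count: 2.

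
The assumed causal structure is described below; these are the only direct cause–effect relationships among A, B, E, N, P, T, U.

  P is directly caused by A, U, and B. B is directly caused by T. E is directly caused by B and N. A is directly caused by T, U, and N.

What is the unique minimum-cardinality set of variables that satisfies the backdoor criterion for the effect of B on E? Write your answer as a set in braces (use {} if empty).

{}

Variables eligible for adjustment (non-descendants of B, excluding B and E): {A, N, T, U}.
Backdoor paths from B to E:
  P1: B <- T -> A <- N -> E
Each backdoor path contains an unconditioned collider, so every path is already blocked with the empty conditioning set:
  P1: blocked at collider A (neither it nor any descendant is in the conditioning set).
The empty set is therefore the unique smallest valid set.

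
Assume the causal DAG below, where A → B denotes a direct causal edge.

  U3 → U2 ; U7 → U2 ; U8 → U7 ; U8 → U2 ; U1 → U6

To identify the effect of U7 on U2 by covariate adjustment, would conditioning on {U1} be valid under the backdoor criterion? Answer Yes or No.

Backdoor paths from U7 to U2 (paths whose first edge points into U7):
  P1: U7 <- U8 -> U2
Condition 1 (no descendant of U7 in the set): holds — descendants of U7 are {U2}; none are in {U1}.
Condition 2 (every backdoor path blocked by {U1}):
  P1: open — no interior node is in the conditioning set.
{U1} does not satisfy the backdoor criterion.

No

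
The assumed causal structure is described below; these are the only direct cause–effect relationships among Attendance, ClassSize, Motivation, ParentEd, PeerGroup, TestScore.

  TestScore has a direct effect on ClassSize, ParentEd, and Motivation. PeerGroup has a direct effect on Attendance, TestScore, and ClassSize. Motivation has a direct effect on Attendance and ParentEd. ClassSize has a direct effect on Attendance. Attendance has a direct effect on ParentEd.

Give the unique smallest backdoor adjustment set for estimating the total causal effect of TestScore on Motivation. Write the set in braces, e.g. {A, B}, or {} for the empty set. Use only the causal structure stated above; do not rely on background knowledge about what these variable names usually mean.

{}

Variables eligible for adjustment (non-descendants of TestScore, excluding TestScore and Motivation): {PeerGroup}.
Backdoor paths from TestScore to Motivation:
  P1: TestScore <- PeerGroup -> ClassSize -> Attendance <- Motivation
  P2: TestScore <- PeerGroup -> ClassSize -> Attendance -> ParentEd <- Motivation
  P3: TestScore <- PeerGroup -> Attendance <- Motivation
  P4: TestScore <- PeerGroup -> Attendance -> ParentEd <- Motivation
Each backdoor path contains an unconditioned collider, so every path is already blocked with the empty conditioning set:
  P1: blocked at collider Attendance (neither it nor any descendant is in the conditioning set).
  P2: blocked at collider ParentEd (neither it nor any descendant is in the conditioning set).
  P3: blocked at collider Attendance (neither it nor any descendant is in the conditioning set).
  P4: blocked at collider ParentEd (neither it nor any descendant is in the conditioning set).
The empty set is therefore the unique smallest valid set.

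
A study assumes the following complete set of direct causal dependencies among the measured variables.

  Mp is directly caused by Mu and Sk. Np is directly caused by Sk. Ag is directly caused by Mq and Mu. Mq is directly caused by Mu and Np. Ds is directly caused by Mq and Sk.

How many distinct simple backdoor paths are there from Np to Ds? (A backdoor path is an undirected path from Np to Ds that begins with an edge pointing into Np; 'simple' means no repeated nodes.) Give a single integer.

A backdoor path from Np to Ds is any simple undirected path whose first edge points into Np (i.e. leaves Np via a parent).
Parents of Np: {Sk}.
Enumerating:
  P1: Np <- Sk -> Mp <- Mu -> Mq -> Ds
  P2: Np <- Sk -> Mp <- Mu -> Ag <- Mq -> Ds
  P3: Np <- Sk -> Ds
That exhausts the simple backdoor paths. Count: 3.

3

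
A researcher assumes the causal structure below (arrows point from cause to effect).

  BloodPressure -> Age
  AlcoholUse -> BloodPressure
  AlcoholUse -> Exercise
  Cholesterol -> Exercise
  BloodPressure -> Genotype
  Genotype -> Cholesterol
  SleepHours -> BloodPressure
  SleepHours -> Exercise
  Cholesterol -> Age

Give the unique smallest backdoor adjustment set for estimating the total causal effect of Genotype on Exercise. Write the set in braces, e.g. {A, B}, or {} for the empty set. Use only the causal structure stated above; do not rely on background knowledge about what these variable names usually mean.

{BloodPressure}

Variables eligible for adjustment (non-descendants of Genotype, excluding Genotype and Exercise): {AlcoholUse, BloodPressure, SleepHours}.
Backdoor paths from Genotype to Exercise:
  P1: Genotype <- BloodPressure <- AlcoholUse -> Exercise
  P2: Genotype <- BloodPressure <- SleepHours -> Exercise
  P3: Genotype <- BloodPressure -> Age <- Cholesterol -> Exercise
The empty set is not sufficient: P1 (Genotype <- BloodPressure <- AlcoholUse -> Exercise) has no collider blocking it and no conditioned non-collider, so it is open.
Try {BloodPressure}:
  P1: blocked at chain node BloodPressure ∈ conditioning set.
  P2: blocked at chain node BloodPressure ∈ conditioning set.
  P3: blocked at fork node BloodPressure ∈ conditioning set.
{BloodPressure} contains no descendant of Genotype and blocks every backdoor path.
No other singleton works — e.g. {AlcoholUse} leaves P2 open — so {BloodPressure} is the unique smallest valid adjustment set.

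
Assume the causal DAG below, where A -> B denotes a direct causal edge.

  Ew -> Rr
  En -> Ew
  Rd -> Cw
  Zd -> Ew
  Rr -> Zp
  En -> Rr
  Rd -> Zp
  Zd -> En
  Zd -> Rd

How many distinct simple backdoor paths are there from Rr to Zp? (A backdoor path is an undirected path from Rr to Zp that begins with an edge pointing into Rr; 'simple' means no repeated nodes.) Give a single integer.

4

A backdoor path from Rr to Zp is any simple undirected path whose first edge points into Rr (i.e. leaves Rr via a parent).
Parents of Rr: {En, Ew}.
Enumerating:
  P1: Rr <- En <- Zd -> Rd -> Zp
  P2: Rr <- En -> Ew <- Zd -> Rd -> Zp
  P3: Rr <- Ew <- Zd -> Rd -> Zp
  P4: Rr <- Ew <- En <- Zd -> Rd -> Zp
That exhausts the simple backdoor paths. Count: 4.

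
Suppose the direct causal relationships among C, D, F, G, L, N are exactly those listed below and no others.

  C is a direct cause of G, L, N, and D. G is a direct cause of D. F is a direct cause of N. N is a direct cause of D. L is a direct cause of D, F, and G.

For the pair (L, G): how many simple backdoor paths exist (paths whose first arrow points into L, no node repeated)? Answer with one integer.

3

A backdoor path from L to G is any simple undirected path whose first edge points into L (i.e. leaves L via a parent).
Parents of L: {C}.
Enumerating:
  P1: L <- C -> N -> D <- G
  P2: L <- C -> G
  P3: L <- C -> D <- G
That exhausts the simple backdoor paths. Count: 3.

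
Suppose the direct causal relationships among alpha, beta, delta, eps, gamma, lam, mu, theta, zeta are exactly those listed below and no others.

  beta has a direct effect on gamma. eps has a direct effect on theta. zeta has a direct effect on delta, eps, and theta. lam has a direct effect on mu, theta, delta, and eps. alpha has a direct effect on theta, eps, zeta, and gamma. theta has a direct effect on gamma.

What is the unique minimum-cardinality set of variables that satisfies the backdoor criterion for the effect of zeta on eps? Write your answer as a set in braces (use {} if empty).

{alpha}

Variables eligible for adjustment (non-descendants of zeta, excluding zeta and eps): {alpha, beta, lam, mu}.
Backdoor paths from zeta to eps:
  P1: zeta <- alpha -> eps
  P2: zeta <- alpha -> theta <- lam -> eps
  P3: zeta <- alpha -> theta <- eps
  P4: zeta <- alpha -> gamma <- theta <- lam -> eps
  P5: zeta <- alpha -> gamma <- theta <- eps
The empty set is not sufficient: P1 (zeta <- alpha -> eps) has no collider blocking it and no conditioned non-collider, so it is open.
Try {alpha}:
  P1: blocked at fork node alpha ∈ conditioning set.
  P2: blocked at fork node alpha ∈ conditioning set.
  P3: blocked at fork node alpha ∈ conditioning set.
  P4: blocked at fork node alpha ∈ conditioning set.
  P5: blocked at fork node alpha ∈ conditioning set.
{alpha} contains no descendant of zeta and blocks every backdoor path.
No other singleton works — e.g. {beta} leaves P1 open — so {alpha} is the unique smallest valid adjustment set.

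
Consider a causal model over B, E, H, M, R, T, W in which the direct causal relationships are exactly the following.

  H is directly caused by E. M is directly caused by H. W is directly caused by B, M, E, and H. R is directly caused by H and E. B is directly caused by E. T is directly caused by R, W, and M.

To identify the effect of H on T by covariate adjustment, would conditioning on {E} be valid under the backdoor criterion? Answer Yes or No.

Backdoor paths from H to T (paths whose first edge points into H):
  P1: H <- E -> B -> W <- M -> T
  P2: H <- E -> B -> W -> T
  P3: H <- E -> W <- M -> T
  P4: H <- E -> W -> T
  P5: H <- E -> R -> T
Condition 1 (no descendant of H in the set): holds — descendants of H are {M, R, T, W}; none are in {E}.
Condition 2 (every backdoor path blocked by {E}):
  P1: blocked at fork node E ∈ conditioning set.
  P2: blocked at fork node E ∈ conditioning set.
  P3: blocked at fork node E ∈ conditioning set.
  P4: blocked at fork node E ∈ conditioning set.
  P5: blocked at fork node E ∈ conditioning set.
{E} satisfies the backdoor criterion.

Yes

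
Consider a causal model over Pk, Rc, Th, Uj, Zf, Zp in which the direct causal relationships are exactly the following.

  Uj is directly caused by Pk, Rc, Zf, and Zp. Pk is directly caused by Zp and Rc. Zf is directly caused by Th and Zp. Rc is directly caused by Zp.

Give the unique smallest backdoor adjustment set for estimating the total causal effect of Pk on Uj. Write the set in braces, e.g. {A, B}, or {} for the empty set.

{Rc, Zp}

Variables eligible for adjustment (non-descendants of Pk, excluding Pk and Uj): {Rc, Th, Zf, Zp}.
Backdoor paths from Pk to Uj:
  P1: Pk <- Zp -> Rc -> Uj
  P2: Pk <- Zp -> Zf -> Uj
  P3: Pk <- Zp -> Uj
  P4: Pk <- Rc <- Zp -> Zf -> Uj
  P5: Pk <- Rc <- Zp -> Uj
  P6: Pk <- Rc -> Uj
The empty set is not sufficient: P1 (Pk <- Zp -> Rc -> Uj) has no collider blocking it and no conditioned non-collider, so it is open.
Try {Rc, Zp}:
  P1: blocked at fork node Zp ∈ conditioning set.
  P2: blocked at fork node Zp ∈ conditioning set.
  P3: blocked at fork node Zp ∈ conditioning set.
  P4: blocked at chain node Rc ∈ conditioning set.
  P5: blocked at chain node Rc ∈ conditioning set.
  P6: blocked at fork node Rc ∈ conditioning set.
{Rc, Zp} contains no descendant of Pk and blocks every backdoor path.
Every element of {Rc, Zp} is needed (dropping Rc leaves P6 open; dropping Zp leaves P2 open), so no proper subset is valid.
Among all size-2 subsets of the eligible variables, only {Rc, Zp} blocks every backdoor path, so it is the unique smallest valid adjustment set.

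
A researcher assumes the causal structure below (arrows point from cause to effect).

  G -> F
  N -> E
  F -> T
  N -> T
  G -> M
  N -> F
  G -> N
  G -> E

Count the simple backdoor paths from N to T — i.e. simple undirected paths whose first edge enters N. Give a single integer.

1

A backdoor path from N to T is any simple undirected path whose first edge points into N (i.e. leaves N via a parent).
Parents of N: {G}.
Enumerating:
  P1: N <- G -> F -> T
That exhausts the simple backdoor paths. Count: 1.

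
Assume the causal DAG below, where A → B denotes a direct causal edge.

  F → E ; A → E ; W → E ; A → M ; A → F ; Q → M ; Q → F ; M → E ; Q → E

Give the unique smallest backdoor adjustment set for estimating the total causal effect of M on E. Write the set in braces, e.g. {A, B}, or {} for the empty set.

{A, Q}

Variables eligible for adjustment (non-descendants of M, excluding M and E): {A, F, Q, W}.
Backdoor paths from M to E:
  P1: M <- A -> F <- Q -> E
  P2: M <- A -> F -> E
  P3: M <- A -> E
  P4: M <- Q -> F <- A -> E
  P5: M <- Q -> F -> E
  P6: M <- Q -> E
The empty set is not sufficient: P2 (M <- A -> F -> E) has no collider blocking it and no conditioned non-collider, so it is open.
Try {A, Q}:
  P1: blocked at fork node A ∈ conditioning set.
  P2: blocked at fork node A ∈ conditioning set.
  P3: blocked at fork node A ∈ conditioning set.
  P4: blocked at fork node Q ∈ conditioning set.
  P5: blocked at fork node Q ∈ conditioning set.
  P6: blocked at fork node Q ∈ conditioning set.
{A, Q} contains no descendant of M and blocks every backdoor path.
Every element of {A, Q} is needed (dropping A leaves P2 open; dropping Q leaves P5 open), so no proper subset is valid.
Among all size-2 subsets of the eligible variables, only {A, Q} blocks every backdoor path, so it is the unique smallest valid adjustment set.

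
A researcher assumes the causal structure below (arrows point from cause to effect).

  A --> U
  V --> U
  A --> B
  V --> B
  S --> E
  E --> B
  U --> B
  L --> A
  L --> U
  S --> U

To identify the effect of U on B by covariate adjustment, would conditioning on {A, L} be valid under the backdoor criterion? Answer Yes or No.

No

Backdoor paths from U to B (paths whose first edge points into U):
  P1: U <- L -> A -> B
  P2: U <- A -> B
  P3: U <- S -> E -> B
  P4: U <- V -> B
Condition 1 (no descendant of U in the set): holds — descendants of U are {B}; none are in {A, L}.
Condition 2 (every backdoor path blocked by {A, L}):
  P1: blocked at fork node L ∈ conditioning set.
  P2: blocked at fork node A ∈ conditioning set.
  P3: open — no interior node is in the conditioning set.
  P4: open — no interior node is in the conditioning set.
{A, L} does not satisfy the backdoor criterion.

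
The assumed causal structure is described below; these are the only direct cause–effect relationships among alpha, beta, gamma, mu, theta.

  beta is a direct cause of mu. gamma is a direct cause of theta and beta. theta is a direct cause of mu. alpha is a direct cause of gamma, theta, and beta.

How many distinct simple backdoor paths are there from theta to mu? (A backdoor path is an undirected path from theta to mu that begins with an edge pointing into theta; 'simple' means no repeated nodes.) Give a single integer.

A backdoor path from theta to mu is any simple undirected path whose first edge points into theta (i.e. leaves theta via a parent).
Parents of theta: {alpha, gamma}.
Enumerating:
  P1: theta <- alpha -> gamma -> beta -> mu
  P2: theta <- alpha -> beta -> mu
  P3: theta <- gamma <- alpha -> beta -> mu
  P4: theta <- gamma -> beta -> mu
That exhausts the simple backdoor paths. Count: 4.

4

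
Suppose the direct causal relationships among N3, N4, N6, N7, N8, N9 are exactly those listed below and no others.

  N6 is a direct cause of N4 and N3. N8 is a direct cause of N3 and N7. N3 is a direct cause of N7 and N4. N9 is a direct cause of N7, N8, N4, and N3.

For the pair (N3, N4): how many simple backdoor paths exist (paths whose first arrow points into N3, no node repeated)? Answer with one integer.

A backdoor path from N3 to N4 is any simple undirected path whose first edge points into N3 (i.e. leaves N3 via a parent).
Parents of N3: {N6, N8, N9}.
Enumerating:
  P1: N3 <- N6 -> N4
  P2: N3 <- N9 -> N4
  P3: N3 <- N8 <- N9 -> N4
  P4: N3 <- N8 -> N7 <- N9 -> N4
That exhausts the simple backdoor paths. Count: 4.

4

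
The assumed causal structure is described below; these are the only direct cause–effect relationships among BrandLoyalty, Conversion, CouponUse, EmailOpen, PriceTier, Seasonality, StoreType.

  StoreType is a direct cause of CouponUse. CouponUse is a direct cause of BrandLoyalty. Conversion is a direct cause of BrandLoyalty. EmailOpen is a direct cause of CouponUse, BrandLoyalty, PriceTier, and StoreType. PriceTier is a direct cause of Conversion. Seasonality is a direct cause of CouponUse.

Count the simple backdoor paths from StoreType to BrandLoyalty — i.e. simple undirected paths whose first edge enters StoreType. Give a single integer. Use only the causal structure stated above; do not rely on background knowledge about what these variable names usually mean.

3

A backdoor path from StoreType to BrandLoyalty is any simple undirected path whose first edge points into StoreType (i.e. leaves StoreType via a parent).
Parents of StoreType: {EmailOpen}.
Enumerating:
  P1: StoreType <- EmailOpen -> PriceTier -> Conversion -> BrandLoyalty
  P2: StoreType <- EmailOpen -> CouponUse -> BrandLoyalty
  P3: StoreType <- EmailOpen -> BrandLoyalty
That exhausts the simple backdoor paths. Count: 3.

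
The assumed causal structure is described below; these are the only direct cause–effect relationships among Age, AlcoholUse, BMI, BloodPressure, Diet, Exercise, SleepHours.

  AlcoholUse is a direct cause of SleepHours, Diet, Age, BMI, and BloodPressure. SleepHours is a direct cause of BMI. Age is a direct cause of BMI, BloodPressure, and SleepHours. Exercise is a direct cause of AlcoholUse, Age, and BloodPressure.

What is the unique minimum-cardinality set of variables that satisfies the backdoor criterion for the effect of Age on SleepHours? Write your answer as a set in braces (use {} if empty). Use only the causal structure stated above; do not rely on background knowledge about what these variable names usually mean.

{AlcoholUse}

Variables eligible for adjustment (non-descendants of Age, excluding Age and SleepHours): {AlcoholUse, Diet, Exercise}.
Backdoor paths from Age to SleepHours:
  P1: Age <- Exercise -> AlcoholUse -> SleepHours
  P2: Age <- Exercise -> AlcoholUse -> BMI <- SleepHours
  P3: Age <- Exercise -> BloodPressure <- AlcoholUse -> SleepHours
  P4: Age <- Exercise -> BloodPressure <- AlcoholUse -> BMI <- SleepHours
  P5: Age <- AlcoholUse -> SleepHours
  P6: Age <- AlcoholUse -> BMI <- SleepHours
The empty set is not sufficient: P1 (Age <- Exercise -> AlcoholUse -> SleepHours) has no collider blocking it and no conditioned non-collider, so it is open.
Try {AlcoholUse}:
  P1: blocked at chain node AlcoholUse ∈ conditioning set.
  P2: blocked at chain node AlcoholUse ∈ conditioning set.
  P3: blocked at collider BloodPressure (neither it nor any descendant is in the conditioning set).
  P4: blocked at collider BloodPressure (neither it nor any descendant is in the conditioning set).
  P5: blocked at fork node AlcoholUse ∈ conditioning set.
  P6: blocked at fork node AlcoholUse ∈ conditioning set.
{AlcoholUse} contains no descendant of Age and blocks every backdoor path.
No other singleton works — e.g. {Exercise} leaves P5 open — so {AlcoholUse} is the unique smallest valid adjustment set.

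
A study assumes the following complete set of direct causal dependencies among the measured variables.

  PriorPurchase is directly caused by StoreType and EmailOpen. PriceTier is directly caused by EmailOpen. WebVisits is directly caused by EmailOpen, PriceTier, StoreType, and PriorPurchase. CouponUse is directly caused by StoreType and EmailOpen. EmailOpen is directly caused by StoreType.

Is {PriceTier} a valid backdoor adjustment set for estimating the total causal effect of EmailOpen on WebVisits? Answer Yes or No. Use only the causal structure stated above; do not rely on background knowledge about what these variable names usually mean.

Backdoor paths from EmailOpen to WebVisits (paths whose first edge points into EmailOpen):
  P1: EmailOpen <- StoreType -> PriorPurchase -> WebVisits
  P2: EmailOpen <- StoreType -> WebVisits
Condition 1 (no descendant of EmailOpen in the set): FAILS — PriceTier is a descendant of EmailOpen.
Condition 2 (every backdoor path blocked by {PriceTier}):
  P1: open — no interior node is in the conditioning set.
  P2: open — no interior node is in the conditioning set.
{PriceTier} does not satisfy the backdoor criterion.

No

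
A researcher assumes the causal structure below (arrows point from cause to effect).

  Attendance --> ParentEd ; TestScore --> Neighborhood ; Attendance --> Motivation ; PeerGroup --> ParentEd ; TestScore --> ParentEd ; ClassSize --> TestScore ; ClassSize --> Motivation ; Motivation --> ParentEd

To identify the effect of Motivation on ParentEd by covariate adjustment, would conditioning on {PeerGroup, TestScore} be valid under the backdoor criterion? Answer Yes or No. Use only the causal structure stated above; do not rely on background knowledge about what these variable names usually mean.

No

Backdoor paths from Motivation to ParentEd (paths whose first edge points into Motivation):
  P1: Motivation <- Attendance -> ParentEd
  P2: Motivation <- ClassSize -> TestScore -> ParentEd
Condition 1 (no descendant of Motivation in the set): holds — descendants of Motivation are {ParentEd}; none are in {PeerGroup, TestScore}.
Condition 2 (every backdoor path blocked by {PeerGroup, TestScore}):
  P1: open — no interior node is in the conditioning set.
  P2: blocked at chain node TestScore ∈ conditioning set.
{PeerGroup, TestScore} does not satisfy the backdoor criterion.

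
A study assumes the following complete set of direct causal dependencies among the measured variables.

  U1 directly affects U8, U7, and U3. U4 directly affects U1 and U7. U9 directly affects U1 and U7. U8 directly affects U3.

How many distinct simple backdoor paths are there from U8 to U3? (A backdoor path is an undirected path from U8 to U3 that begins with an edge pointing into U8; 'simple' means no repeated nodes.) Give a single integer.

A backdoor path from U8 to U3 is any simple undirected path whose first edge points into U8 (i.e. leaves U8 via a parent).
Parents of U8: {U1}.
Enumerating:
  P1: U8 <- U1 -> U3
That exhausts the simple backdoor paths. Count: 1.

1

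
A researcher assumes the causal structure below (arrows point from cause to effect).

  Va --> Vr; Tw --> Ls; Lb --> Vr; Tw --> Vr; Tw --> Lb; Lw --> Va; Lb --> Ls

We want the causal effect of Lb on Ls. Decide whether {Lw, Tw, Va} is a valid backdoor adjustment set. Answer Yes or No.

Backdoor paths from Lb to Ls (paths whose first edge points into Lb):
  P1: Lb <- Tw -> Ls
Condition 1 (no descendant of Lb in the set): holds — descendants of Lb are {Ls, Vr}; none are in {Lw, Tw, Va}.
Condition 2 (every backdoor path blocked by {Lw, Tw, Va}):
  P1: blocked at fork node Tw ∈ conditioning set.
{Lw, Tw, Va} satisfies the backdoor criterion.

Yes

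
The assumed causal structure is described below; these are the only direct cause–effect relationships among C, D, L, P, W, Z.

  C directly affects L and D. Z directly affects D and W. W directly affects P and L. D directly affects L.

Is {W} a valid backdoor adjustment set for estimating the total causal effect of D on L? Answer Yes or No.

No

Backdoor paths from D to L (paths whose first edge points into D):
  P1: D <- Z -> W -> L
  P2: D <- C -> L
Condition 1 (no descendant of D in the set): holds — descendants of D are {L}; none are in {W}.
Condition 2 (every backdoor path blocked by {W}):
  P1: blocked at chain node W ∈ conditioning set.
  P2: open — no interior node is in the conditioning set.
{W} does not satisfy the backdoor criterion.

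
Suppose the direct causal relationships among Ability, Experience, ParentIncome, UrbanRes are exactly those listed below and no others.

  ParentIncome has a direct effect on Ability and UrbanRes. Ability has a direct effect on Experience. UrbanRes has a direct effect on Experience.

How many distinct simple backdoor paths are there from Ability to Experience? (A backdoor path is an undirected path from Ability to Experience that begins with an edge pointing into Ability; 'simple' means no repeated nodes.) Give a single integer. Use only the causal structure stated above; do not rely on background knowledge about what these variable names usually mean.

1

A backdoor path from Ability to Experience is any simple undirected path whose first edge points into Ability (i.e. leaves Ability via a parent).
Parents of Ability: {ParentIncome}.
Enumerating:
  P1: Ability <- ParentIncome -> UrbanRes -> Experience
That exhausts the simple backdoor paths. Count: 1.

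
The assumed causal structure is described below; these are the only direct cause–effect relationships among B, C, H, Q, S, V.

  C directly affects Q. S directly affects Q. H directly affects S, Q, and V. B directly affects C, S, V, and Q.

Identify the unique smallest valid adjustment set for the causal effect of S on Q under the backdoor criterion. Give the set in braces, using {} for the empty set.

Variables eligible for adjustment (non-descendants of S, excluding S and Q): {B, C, H, V}.
Backdoor paths from S to Q:
  P1: S <- H -> Q
  P2: S <- H -> V <- B -> C -> Q
  P3: S <- H -> V <- B -> Q
  P4: S <- B -> C -> Q
  P5: S <- B -> Q
  P6: S <- B -> V <- H -> Q
The empty set is not sufficient: P1 (S <- H -> Q) has no collider blocking it and no conditioned non-collider, so it is open.
Try {B, H}:
  P1: blocked at fork node H ∈ conditioning set.
  P2: blocked at fork node H ∈ conditioning set.
  P3: blocked at fork node H ∈ conditioning set.
  P4: blocked at fork node B ∈ conditioning set.
  P5: blocked at fork node B ∈ conditioning set.
  P6: blocked at fork node B ∈ conditioning set.
{B, H} contains no descendant of S and blocks every backdoor path.
Every element of {B, H} is needed (dropping B leaves P4 open; dropping H leaves P1 open), so no proper subset is valid.
Among all size-2 subsets of the eligible variables, only {B, H} blocks every backdoor path, so it is the unique smallest valid adjustment set.

{B, H}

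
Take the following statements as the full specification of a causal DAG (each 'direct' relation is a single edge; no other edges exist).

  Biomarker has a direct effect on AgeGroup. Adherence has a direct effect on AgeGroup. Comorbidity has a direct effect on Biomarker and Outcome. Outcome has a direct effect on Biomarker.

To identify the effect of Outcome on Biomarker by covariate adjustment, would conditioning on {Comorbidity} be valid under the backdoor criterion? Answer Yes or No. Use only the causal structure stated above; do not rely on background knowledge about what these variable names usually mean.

Backdoor paths from Outcome to Biomarker (paths whose first edge points into Outcome):
  P1: Outcome <- Comorbidity -> Biomarker
Condition 1 (no descendant of Outcome in the set): holds — descendants of Outcome are {AgeGroup, Biomarker}; none are in {Comorbidity}.
Condition 2 (every backdoor path blocked by {Comorbidity}):
  P1: blocked at fork node Comorbidity ∈ conditioning set.
{Comorbidity} satisfies the backdoor criterion.

Yes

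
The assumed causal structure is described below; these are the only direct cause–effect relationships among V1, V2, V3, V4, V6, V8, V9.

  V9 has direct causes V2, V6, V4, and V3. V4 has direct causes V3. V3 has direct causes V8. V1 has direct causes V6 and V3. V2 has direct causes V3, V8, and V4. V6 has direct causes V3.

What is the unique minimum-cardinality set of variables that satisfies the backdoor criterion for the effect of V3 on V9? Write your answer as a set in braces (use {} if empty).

Variables eligible for adjustment (non-descendants of V3, excluding V3 and V9): {V8}.
Backdoor paths from V3 to V9:
  P1: V3 <- V8 -> V2 <- V4 -> V9
  P2: V3 <- V8 -> V2 -> V9
The empty set is not sufficient: P2 (V3 <- V8 -> V2 -> V9) has no collider blocking it and no conditioned non-collider, so it is open.
Try {V8}:
  P1: blocked at fork node V8 ∈ conditioning set.
  P2: blocked at fork node V8 ∈ conditioning set.
{V8} contains no descendant of V3 and blocks every backdoor path.
{V8} is the unique smallest valid adjustment set.

{V8}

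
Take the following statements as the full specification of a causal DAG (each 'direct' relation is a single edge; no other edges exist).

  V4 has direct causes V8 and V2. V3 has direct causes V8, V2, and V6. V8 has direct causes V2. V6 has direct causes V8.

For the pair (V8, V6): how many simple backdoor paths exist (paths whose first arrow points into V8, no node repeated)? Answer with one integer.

A backdoor path from V8 to V6 is any simple undirected path whose first edge points into V8 (i.e. leaves V8 via a parent).
Parents of V8: {V2}.
Enumerating:
  P1: V8 <- V2 -> V3 <- V6
That exhausts the simple backdoor paths. Count: 1.

1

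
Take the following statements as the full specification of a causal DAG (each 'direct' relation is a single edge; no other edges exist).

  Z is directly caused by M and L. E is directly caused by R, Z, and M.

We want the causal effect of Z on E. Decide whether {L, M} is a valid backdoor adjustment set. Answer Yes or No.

Yes

Backdoor paths from Z to E (paths whose first edge points into Z):
  P1: Z <- M -> E
Condition 1 (no descendant of Z in the set): holds — descendants of Z are {E}; none are in {L, M}.
Condition 2 (every backdoor path blocked by {L, M}):
  P1: blocked at fork node M ∈ conditioning set.
{L, M} satisfies the backdoor criterion.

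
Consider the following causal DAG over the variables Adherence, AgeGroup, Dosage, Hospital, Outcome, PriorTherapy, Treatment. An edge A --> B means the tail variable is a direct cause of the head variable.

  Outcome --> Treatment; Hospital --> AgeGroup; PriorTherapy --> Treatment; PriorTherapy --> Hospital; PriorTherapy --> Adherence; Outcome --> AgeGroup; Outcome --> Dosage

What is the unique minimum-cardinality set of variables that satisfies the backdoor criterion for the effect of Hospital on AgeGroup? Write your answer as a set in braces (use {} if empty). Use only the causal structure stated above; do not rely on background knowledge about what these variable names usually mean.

{}

Variables eligible for adjustment (non-descendants of Hospital, excluding Hospital and AgeGroup): {Adherence, Dosage, Outcome, PriorTherapy, Treatment}.
Backdoor paths from Hospital to AgeGroup:
  P1: Hospital <- PriorTherapy -> Treatment <- Outcome -> AgeGroup
Each backdoor path contains an unconditioned collider, so every path is already blocked with the empty conditioning set:
  P1: blocked at collider Treatment (neither it nor any descendant is in the conditioning set).
The empty set is therefore the unique smallest valid set.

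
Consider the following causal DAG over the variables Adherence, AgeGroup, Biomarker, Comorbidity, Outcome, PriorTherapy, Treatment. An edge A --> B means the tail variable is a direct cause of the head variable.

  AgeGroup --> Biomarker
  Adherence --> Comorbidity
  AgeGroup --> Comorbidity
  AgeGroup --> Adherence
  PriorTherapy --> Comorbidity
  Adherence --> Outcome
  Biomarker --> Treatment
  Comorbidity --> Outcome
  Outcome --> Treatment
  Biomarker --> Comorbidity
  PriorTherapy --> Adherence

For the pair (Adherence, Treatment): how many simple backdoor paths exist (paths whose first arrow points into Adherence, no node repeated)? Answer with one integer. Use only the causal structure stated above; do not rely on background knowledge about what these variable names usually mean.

7

A backdoor path from Adherence to Treatment is any simple undirected path whose first edge points into Adherence (i.e. leaves Adherence via a parent).
Parents of Adherence: {AgeGroup, PriorTherapy}.
Enumerating:
  P1: Adherence <- PriorTherapy -> Comorbidity <- AgeGroup -> Biomarker -> Treatment
  P2: Adherence <- PriorTherapy -> Comorbidity <- Biomarker -> Treatment
  P3: Adherence <- PriorTherapy -> Comorbidity -> Outcome -> Treatment
  P4: Adherence <- AgeGroup -> Biomarker -> Comorbidity -> Outcome -> Treatment
  P5: Adherence <- AgeGroup -> Biomarker -> Treatment
  P6: Adherence <- AgeGroup -> Comorbidity <- Biomarker -> Treatment
  P7: Adherence <- AgeGroup -> Comorbidity -> Outcome -> Treatment
That exhausts the simple backdoor paths. Count: 7.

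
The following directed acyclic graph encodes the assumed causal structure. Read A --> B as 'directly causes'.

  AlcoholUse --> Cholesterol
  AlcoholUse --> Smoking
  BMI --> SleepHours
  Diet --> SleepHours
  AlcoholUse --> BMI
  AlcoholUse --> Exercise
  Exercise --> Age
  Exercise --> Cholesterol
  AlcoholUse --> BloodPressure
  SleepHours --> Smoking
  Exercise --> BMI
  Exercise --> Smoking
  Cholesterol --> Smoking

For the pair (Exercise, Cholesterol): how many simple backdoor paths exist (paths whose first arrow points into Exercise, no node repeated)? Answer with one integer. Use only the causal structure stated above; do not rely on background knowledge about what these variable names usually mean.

A backdoor path from Exercise to Cholesterol is any simple undirected path whose first edge points into Exercise (i.e. leaves Exercise via a parent).
Parents of Exercise: {AlcoholUse}.
Enumerating:
  P1: Exercise <- AlcoholUse -> Cholesterol
  P2: Exercise <- AlcoholUse -> BMI -> SleepHours -> Smoking <- Cholesterol
  P3: Exercise <- AlcoholUse -> Smoking <- Cholesterol
That exhausts the simple backdoor paths. Count: 3.

3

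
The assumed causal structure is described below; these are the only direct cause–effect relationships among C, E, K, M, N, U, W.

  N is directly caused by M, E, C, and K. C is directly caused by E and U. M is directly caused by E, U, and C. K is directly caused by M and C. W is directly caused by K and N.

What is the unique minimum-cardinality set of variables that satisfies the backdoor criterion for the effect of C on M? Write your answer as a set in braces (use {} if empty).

Variables eligible for adjustment (non-descendants of C, excluding C and M): {E, U}.
Backdoor paths from C to M:
  P1: C <- E -> M
  P2: C <- E -> N <- M
  P3: C <- E -> N <- K <- M
  P4: C <- E -> N -> W <- K <- M
  P5: C <- U -> M
The empty set is not sufficient: P1 (C <- E -> M) has no collider blocking it and no conditioned non-collider, so it is open.
Try {E, U}:
  P1: blocked at fork node E ∈ conditioning set.
  P2: blocked at fork node E ∈ conditioning set.
  P3: blocked at fork node E ∈ conditioning set.
  P4: blocked at fork node E ∈ conditioning set.
  P5: blocked at fork node U ∈ conditioning set.
{E, U} contains no descendant of C and blocks every backdoor path.
Every element of {E, U} is needed (dropping E leaves P1 open; dropping U leaves P5 open), so no proper subset is valid.
Among all size-2 subsets of the eligible variables, only {E, U} blocks every backdoor path, so it is the unique smallest valid adjustment set.

{E, U}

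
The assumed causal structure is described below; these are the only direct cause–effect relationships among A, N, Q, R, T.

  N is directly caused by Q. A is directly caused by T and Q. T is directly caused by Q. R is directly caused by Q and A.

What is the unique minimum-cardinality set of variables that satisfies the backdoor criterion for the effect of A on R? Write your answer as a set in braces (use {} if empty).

Variables eligible for adjustment (non-descendants of A, excluding A and R): {N, Q, T}.
Backdoor paths from A to R:
  P1: A <- Q -> R
  P2: A <- T <- Q -> R
The empty set is not sufficient: P1 (A <- Q -> R) has no collider blocking it and no conditioned non-collider, so it is open.
Try {Q}:
  P1: blocked at fork node Q ∈ conditioning set.
  P2: blocked at fork node Q ∈ conditioning set.
{Q} contains no descendant of A and blocks every backdoor path.
No other singleton works — e.g. {T} leaves P1 open — so {Q} is the unique smallest valid adjustment set.

{Q}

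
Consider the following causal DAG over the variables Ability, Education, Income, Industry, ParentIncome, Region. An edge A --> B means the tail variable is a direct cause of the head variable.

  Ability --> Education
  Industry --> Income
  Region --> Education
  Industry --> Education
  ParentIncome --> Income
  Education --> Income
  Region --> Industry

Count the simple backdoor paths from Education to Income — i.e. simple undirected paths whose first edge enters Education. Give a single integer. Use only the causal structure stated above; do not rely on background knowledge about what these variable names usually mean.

A backdoor path from Education to Income is any simple undirected path whose first edge points into Education (i.e. leaves Education via a parent).
Parents of Education: {Ability, Industry, Region}.
Enumerating:
  P1: Education <- Region -> Industry -> Income
  P2: Education <- Industry -> Income
That exhausts the simple backdoor paths. Count: 2.

2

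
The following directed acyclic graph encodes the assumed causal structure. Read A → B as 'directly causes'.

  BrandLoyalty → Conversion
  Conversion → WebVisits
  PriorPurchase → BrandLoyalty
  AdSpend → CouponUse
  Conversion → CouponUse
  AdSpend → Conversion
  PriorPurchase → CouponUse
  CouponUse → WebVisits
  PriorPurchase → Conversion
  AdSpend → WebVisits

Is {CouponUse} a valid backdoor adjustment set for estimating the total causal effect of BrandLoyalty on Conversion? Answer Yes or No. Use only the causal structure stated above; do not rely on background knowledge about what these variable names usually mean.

No

Backdoor paths from BrandLoyalty to Conversion (paths whose first edge points into BrandLoyalty):
  P1: BrandLoyalty <- PriorPurchase -> Conversion
  P2: BrandLoyalty <- PriorPurchase -> CouponUse <- AdSpend -> Conversion
  P3: BrandLoyalty <- PriorPurchase -> CouponUse <- AdSpend -> WebVisits <- Conversion
  P4: BrandLoyalty <- PriorPurchase -> CouponUse <- Conversion
  P5: BrandLoyalty <- PriorPurchase -> CouponUse -> WebVisits <- AdSpend -> Conversion
  P6: BrandLoyalty <- PriorPurchase -> CouponUse -> WebVisits <- Conversion
Condition 1 (no descendant of BrandLoyalty in the set): FAILS — CouponUse is a descendant of BrandLoyalty.
Condition 2 (every backdoor path blocked by {CouponUse}):
  P1: open — no interior node is in the conditioning set.
  P2: open — collider(s) CouponUse are conditioned on (or have a conditioned descendant) and no non-collider on the path is in the set.
  P3: blocked at collider WebVisits (neither it nor any descendant is in the conditioning set).
  P4: open — collider(s) CouponUse are conditioned on (or have a conditioned descendant) and no non-collider on the path is in the set.
  P5: blocked at chain node CouponUse ∈ conditioning set.
  P6: blocked at chain node CouponUse ∈ conditioning set.
{CouponUse} does not satisfy the backdoor criterion.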